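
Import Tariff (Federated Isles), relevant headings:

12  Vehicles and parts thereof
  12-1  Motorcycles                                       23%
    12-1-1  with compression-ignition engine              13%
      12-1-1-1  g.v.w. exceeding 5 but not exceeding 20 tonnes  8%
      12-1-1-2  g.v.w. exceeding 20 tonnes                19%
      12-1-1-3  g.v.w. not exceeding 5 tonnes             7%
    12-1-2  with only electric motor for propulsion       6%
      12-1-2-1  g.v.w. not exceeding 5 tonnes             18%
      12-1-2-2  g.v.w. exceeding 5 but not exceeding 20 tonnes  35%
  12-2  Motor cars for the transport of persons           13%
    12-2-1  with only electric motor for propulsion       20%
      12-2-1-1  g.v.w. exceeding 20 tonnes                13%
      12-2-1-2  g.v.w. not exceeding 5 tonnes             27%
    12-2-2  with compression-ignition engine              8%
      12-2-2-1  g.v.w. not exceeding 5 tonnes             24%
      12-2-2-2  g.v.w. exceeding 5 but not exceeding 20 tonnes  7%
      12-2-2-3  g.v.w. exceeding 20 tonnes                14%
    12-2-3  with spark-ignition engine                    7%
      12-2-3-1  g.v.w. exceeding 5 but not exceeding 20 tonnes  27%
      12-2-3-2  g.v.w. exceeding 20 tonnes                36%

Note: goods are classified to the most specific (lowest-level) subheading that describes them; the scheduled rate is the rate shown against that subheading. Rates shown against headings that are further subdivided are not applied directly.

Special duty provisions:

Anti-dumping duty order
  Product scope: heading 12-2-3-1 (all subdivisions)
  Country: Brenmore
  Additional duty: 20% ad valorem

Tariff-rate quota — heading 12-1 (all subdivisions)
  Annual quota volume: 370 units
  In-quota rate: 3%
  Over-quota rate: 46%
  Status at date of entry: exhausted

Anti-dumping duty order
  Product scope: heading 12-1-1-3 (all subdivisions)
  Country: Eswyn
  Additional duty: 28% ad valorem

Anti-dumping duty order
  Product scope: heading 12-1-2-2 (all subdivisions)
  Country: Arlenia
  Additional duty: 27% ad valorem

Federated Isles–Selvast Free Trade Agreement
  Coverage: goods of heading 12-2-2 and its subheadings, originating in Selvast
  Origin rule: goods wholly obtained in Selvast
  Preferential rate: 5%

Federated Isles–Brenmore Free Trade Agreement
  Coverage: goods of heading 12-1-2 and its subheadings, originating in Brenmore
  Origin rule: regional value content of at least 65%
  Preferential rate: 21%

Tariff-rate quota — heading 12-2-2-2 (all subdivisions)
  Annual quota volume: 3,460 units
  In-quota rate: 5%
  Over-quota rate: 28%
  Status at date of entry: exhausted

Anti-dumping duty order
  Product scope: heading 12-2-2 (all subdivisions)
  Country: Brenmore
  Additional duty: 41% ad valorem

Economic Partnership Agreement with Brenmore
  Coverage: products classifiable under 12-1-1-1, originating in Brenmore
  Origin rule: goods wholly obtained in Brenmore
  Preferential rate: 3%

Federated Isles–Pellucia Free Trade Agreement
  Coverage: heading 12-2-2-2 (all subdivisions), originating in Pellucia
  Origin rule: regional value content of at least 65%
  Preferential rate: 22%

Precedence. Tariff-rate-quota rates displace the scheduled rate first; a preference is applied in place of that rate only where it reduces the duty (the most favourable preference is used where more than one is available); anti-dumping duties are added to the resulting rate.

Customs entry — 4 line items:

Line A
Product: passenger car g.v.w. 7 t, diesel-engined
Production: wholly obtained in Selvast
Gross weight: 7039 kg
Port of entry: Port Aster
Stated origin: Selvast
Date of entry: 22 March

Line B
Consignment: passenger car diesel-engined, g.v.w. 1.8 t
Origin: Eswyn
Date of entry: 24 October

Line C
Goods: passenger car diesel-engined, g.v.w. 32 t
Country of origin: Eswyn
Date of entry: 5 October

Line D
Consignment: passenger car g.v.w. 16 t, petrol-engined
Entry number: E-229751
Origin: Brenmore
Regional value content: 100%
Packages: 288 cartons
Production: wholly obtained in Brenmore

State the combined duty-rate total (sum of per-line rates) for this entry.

90%

Line A: passenger car → 12-2; diesel-engined → 12-2-2; g.v.w. 7 t → 12-2-2-2. Scheduled 7%. quota on 12-2-2-2 exhausted → over-quota 28%; Selvast agreement on 12-2-2: wholly obtained → 5% available; preferential 5%. → 5%.
Line B: passenger car → 12-2; diesel-engined → 12-2-2; g.v.w. 1.8 t → 12-2-2-1. Scheduled 24%. No special measure applies. → 24%.
Line C: passenger car → 12-2; diesel-engined → 12-2-2; g.v.w. 32 t → 12-2-2-3. Scheduled 14%. No special measure applies. → 14%.
Line D: passenger car → 12-2; petrol-engined → 12-2-3; g.v.w. 16 t → 12-2-3-1. Scheduled 27%. Brenmore agreement on 12-1-2: 12-2-3-1 not covered; Brenmore agreement on 12-1-1-1: 12-2-3-1 not covered; anti-dumping (Brenmore, 12-2-3-1): +20%; total 27% + 20% = 47%. → 47%.
Sum: 5% + 24% + 14% + 47% = 90%.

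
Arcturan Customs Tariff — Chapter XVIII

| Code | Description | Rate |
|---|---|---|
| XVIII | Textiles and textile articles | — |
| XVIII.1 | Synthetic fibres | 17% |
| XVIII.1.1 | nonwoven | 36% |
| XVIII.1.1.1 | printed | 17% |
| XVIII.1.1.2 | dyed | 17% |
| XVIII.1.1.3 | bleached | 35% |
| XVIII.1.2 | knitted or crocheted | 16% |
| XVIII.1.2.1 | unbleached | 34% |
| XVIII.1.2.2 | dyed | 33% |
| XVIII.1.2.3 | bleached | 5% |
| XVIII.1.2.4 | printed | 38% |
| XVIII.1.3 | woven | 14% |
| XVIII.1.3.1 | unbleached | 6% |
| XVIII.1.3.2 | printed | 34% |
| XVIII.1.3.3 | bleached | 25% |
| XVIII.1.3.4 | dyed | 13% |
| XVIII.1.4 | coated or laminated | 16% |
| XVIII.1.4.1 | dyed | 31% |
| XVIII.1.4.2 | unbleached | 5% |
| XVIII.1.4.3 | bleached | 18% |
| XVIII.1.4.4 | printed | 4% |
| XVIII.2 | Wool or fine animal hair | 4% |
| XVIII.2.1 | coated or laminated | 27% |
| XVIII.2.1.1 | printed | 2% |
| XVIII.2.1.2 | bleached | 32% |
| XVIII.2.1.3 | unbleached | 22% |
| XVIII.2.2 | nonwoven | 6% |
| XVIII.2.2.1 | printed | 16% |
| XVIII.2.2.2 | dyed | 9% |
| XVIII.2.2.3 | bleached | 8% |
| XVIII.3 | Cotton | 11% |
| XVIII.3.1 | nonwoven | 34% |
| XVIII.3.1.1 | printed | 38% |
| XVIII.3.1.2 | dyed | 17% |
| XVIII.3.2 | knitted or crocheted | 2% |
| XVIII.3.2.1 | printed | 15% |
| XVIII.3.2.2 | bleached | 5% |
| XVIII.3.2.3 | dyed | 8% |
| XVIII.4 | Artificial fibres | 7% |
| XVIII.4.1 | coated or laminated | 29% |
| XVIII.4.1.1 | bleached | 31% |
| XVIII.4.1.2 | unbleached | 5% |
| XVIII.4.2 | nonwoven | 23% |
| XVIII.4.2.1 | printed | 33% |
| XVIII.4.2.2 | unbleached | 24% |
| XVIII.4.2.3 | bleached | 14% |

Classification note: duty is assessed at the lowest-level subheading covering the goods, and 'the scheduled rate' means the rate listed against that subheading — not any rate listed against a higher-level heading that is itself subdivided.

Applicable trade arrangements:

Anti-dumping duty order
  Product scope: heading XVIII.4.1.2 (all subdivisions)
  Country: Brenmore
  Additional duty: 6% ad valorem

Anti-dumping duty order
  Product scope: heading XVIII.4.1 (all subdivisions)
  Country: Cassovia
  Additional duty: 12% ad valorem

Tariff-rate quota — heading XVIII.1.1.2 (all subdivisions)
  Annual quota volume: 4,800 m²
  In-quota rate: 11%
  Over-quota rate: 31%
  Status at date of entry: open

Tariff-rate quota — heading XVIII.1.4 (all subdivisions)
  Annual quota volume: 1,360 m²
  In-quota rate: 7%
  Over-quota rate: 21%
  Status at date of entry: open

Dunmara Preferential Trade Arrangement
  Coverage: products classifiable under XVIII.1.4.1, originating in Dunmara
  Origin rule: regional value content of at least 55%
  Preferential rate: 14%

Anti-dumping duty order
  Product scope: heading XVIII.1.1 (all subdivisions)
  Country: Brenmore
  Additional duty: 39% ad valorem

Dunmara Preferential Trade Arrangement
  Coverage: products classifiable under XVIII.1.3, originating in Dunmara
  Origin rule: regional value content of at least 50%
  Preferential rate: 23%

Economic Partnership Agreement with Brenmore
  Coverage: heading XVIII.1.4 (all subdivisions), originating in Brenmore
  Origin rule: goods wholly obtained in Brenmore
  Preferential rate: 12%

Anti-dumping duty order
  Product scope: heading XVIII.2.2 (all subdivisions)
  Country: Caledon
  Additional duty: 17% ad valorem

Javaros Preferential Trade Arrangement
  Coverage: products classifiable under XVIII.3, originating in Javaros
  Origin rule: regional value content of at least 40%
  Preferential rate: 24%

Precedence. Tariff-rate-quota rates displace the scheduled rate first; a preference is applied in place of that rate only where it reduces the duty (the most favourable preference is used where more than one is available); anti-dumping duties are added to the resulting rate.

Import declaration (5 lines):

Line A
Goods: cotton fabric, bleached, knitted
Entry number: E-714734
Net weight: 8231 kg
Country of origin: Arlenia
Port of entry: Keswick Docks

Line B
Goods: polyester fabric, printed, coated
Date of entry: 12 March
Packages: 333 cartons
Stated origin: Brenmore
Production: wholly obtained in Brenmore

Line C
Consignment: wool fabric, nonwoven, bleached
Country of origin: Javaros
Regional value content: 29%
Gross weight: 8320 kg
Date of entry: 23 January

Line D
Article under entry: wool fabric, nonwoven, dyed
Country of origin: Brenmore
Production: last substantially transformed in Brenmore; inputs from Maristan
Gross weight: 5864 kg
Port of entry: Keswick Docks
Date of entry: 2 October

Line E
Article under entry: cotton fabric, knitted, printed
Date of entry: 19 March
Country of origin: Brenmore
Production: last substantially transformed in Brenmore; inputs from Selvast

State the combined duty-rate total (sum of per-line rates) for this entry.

Line A: cotton → XVIII.3; knitted → XVIII.3.2; bleached → XVIII.3.2.2. Scheduled 5%. No special measure applies. → 5%.
Line B: polyester → XVIII.1; coated → XVIII.1.4; printed → XVIII.1.4.4. Scheduled 4%. quota on XVIII.1.4 open → in-quota 7%; Brenmore agreement on XVIII.1.4: wholly obtained → 12% available; preference 12% not lower than 7% → no reduction. → 7%.
Line C: wool → XVIII.2; nonwoven → XVIII.2.2; bleached → XVIII.2.2.3. Scheduled 8%. Javaros agreement on XVIII.3: XVIII.2.2.3 not covered. → 8%.
Line D: wool → XVIII.2; nonwoven → XVIII.2.2; dyed → XVIII.2.2.2. Scheduled 9%. Brenmore agreement on XVIII.1.4: XVIII.2.2.2 not covered. → 9%.
Line E: cotton → XVIII.3; knitted → XVIII.3.2; printed → XVIII.3.2.1. Scheduled 15%. Brenmore agreement on XVIII.1.4: XVIII.3.2.1 not covered. → 15%.
Sum: 5% + 7% + 8% + 9% + 15% = 44%.

44%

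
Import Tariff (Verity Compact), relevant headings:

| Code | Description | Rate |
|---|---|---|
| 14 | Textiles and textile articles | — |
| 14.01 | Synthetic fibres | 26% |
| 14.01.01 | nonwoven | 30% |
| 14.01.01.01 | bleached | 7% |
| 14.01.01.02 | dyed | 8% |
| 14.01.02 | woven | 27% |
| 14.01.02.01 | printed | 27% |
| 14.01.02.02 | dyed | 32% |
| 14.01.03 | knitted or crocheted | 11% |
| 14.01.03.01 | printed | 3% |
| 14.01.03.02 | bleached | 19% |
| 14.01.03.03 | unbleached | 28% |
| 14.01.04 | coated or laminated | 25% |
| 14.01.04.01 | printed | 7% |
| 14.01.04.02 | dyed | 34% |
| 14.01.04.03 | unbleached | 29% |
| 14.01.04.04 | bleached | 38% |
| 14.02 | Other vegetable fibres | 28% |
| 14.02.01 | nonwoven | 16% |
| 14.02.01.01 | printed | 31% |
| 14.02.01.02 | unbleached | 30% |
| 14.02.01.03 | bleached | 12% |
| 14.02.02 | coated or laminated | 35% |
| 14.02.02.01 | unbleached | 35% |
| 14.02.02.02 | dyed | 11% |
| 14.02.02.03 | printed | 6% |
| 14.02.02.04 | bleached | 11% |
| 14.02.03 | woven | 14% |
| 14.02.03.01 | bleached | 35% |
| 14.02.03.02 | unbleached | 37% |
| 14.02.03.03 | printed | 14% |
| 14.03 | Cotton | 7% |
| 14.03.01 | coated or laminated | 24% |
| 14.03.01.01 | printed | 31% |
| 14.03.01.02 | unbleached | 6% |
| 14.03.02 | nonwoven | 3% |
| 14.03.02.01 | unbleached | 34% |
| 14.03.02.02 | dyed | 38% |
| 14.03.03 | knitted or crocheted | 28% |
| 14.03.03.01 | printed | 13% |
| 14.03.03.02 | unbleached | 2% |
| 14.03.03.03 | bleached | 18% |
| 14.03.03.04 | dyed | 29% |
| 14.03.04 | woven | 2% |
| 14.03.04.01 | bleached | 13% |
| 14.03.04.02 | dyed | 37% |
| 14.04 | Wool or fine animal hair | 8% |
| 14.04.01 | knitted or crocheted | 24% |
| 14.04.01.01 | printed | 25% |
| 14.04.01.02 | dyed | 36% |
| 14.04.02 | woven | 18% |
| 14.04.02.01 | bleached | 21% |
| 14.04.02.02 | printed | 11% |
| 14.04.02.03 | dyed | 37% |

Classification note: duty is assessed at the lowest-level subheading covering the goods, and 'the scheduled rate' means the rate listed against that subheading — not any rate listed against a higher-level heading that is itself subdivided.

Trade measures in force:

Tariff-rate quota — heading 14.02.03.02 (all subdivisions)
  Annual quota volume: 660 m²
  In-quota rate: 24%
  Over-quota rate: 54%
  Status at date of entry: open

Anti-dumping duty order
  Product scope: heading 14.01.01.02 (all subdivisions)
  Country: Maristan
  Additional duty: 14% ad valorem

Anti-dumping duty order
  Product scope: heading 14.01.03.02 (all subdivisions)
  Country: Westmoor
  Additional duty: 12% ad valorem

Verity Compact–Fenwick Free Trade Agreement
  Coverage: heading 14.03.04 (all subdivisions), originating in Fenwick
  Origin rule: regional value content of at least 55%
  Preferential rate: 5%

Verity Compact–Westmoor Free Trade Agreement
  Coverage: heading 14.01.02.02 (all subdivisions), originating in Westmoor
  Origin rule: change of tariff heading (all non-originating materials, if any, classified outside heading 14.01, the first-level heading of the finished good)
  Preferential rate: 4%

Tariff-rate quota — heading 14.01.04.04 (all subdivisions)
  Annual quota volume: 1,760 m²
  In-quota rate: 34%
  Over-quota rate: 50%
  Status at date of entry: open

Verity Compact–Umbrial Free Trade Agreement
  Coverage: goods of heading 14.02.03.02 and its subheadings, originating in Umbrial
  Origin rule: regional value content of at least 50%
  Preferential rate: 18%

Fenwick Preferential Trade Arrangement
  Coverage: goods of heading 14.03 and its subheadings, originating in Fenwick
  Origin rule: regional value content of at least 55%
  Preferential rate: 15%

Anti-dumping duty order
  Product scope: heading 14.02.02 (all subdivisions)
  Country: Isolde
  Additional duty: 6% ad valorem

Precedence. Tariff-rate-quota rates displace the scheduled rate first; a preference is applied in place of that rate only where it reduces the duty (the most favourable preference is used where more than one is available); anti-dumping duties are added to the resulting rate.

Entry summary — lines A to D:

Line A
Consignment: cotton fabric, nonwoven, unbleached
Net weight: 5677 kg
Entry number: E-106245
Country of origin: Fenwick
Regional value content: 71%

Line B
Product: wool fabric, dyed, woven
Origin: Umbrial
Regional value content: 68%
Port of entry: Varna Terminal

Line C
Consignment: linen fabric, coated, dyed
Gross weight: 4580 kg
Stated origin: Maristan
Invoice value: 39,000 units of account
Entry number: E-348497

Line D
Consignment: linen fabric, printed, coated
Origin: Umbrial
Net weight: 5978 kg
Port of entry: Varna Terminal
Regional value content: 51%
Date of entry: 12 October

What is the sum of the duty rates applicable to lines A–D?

69%

Line A: cotton → 14.03; nonwoven → 14.03.02; unbleached → 14.03.02.01. Scheduled 34%. Fenwick agreement on 14.03.04: 14.03.02.01 not covered; Fenwick agreement on 14.03: RVC ≥ 55% → 15% available; preferential 15%. → 15%.
Line B: wool → 14.04; woven → 14.04.02; dyed → 14.04.02.03. Scheduled 37%. Umbrial agreement on 14.02.03.02: 14.04.02.03 not covered. → 37%.
Line C: linen → 14.02; coated → 14.02.02; dyed → 14.02.02.02. Scheduled 11%. No special measure applies. → 11%.
Line D: linen → 14.02; coated → 14.02.02; printed → 14.02.02.03. Scheduled 6%. Umbrial agreement on 14.02.03.02: 14.02.02.03 not covered. → 6%.
Sum: 15% + 37% + 11% + 6% = 69%.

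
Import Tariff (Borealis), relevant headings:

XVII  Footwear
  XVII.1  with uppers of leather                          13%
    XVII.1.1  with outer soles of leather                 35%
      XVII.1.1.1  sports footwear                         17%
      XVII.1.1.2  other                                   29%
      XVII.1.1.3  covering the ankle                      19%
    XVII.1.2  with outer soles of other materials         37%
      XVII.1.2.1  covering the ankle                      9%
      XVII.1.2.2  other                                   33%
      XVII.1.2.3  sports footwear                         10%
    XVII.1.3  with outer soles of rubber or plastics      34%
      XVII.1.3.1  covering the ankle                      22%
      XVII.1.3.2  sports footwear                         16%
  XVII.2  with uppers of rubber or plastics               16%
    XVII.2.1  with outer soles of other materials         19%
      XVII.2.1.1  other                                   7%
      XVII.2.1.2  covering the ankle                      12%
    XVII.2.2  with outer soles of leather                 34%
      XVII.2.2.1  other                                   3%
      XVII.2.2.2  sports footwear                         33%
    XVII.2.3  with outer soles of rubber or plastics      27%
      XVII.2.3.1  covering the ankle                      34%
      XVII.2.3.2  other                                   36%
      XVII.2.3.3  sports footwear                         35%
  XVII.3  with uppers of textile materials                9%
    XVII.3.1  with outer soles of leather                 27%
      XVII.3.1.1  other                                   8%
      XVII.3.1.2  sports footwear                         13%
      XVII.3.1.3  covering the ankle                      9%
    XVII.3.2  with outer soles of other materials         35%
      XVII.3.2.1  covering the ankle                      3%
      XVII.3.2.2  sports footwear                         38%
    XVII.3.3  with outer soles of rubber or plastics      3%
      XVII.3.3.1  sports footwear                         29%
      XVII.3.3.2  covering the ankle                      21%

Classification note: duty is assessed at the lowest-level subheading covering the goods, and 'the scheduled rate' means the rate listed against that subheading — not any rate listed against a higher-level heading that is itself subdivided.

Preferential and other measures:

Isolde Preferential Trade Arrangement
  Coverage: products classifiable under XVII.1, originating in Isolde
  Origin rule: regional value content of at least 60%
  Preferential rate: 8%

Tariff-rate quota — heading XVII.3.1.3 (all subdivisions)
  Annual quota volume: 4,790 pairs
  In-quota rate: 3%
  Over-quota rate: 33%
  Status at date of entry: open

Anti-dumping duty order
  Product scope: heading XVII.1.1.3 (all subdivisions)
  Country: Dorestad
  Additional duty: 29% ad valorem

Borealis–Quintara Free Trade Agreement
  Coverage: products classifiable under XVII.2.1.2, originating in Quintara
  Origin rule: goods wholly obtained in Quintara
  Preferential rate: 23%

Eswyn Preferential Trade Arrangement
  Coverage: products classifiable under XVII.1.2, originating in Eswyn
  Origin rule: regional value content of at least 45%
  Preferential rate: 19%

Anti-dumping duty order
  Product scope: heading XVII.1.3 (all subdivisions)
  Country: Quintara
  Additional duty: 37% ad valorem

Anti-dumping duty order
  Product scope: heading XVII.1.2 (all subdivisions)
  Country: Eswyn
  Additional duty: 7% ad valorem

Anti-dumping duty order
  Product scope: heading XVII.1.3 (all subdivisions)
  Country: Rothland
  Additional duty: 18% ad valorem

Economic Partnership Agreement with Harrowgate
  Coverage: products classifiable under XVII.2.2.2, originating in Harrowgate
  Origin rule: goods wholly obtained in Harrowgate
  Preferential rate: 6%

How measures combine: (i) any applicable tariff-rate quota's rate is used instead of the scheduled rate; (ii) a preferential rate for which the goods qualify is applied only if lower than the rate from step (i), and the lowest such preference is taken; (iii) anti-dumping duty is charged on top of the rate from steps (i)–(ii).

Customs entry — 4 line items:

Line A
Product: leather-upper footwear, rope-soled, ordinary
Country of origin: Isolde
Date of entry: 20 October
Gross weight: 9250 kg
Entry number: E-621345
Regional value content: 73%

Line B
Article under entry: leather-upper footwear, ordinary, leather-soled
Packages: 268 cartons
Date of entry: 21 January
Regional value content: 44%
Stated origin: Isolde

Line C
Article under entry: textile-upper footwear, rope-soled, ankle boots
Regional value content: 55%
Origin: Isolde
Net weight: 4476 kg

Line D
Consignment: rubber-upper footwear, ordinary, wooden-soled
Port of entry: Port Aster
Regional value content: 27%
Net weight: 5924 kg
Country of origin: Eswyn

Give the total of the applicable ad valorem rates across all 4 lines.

47%

Line A: leather-upper → XVII.1; rope-soled → XVII.1.2; ordinary → XVII.1.2.2. Scheduled 33%. Isolde agreement on XVII.1: RVC ≥ 60% → 8% available; preferential 8%. → 8%.
Line B: leather-upper → XVII.1; leather-soled → XVII.1.1; ordinary → XVII.1.1.2. Scheduled 29%. Isolde agreement on XVII.1: RVC < 60%. → 29%.
Line C: textile-upper → XVII.3; rope-soled → XVII.3.2; ankle boots → XVII.3.2.1. Scheduled 3%. Isolde agreement on XVII.1: XVII.3.2.1 not covered. → 3%.
Line D: rubber-upper → XVII.2; wooden-soled → XVII.2.1; ordinary → XVII.2.1.1. Scheduled 7%. Eswyn agreement on XVII.1.2: XVII.2.1.1 not covered. → 7%.
Sum: 8% + 29% + 3% + 7% = 47%.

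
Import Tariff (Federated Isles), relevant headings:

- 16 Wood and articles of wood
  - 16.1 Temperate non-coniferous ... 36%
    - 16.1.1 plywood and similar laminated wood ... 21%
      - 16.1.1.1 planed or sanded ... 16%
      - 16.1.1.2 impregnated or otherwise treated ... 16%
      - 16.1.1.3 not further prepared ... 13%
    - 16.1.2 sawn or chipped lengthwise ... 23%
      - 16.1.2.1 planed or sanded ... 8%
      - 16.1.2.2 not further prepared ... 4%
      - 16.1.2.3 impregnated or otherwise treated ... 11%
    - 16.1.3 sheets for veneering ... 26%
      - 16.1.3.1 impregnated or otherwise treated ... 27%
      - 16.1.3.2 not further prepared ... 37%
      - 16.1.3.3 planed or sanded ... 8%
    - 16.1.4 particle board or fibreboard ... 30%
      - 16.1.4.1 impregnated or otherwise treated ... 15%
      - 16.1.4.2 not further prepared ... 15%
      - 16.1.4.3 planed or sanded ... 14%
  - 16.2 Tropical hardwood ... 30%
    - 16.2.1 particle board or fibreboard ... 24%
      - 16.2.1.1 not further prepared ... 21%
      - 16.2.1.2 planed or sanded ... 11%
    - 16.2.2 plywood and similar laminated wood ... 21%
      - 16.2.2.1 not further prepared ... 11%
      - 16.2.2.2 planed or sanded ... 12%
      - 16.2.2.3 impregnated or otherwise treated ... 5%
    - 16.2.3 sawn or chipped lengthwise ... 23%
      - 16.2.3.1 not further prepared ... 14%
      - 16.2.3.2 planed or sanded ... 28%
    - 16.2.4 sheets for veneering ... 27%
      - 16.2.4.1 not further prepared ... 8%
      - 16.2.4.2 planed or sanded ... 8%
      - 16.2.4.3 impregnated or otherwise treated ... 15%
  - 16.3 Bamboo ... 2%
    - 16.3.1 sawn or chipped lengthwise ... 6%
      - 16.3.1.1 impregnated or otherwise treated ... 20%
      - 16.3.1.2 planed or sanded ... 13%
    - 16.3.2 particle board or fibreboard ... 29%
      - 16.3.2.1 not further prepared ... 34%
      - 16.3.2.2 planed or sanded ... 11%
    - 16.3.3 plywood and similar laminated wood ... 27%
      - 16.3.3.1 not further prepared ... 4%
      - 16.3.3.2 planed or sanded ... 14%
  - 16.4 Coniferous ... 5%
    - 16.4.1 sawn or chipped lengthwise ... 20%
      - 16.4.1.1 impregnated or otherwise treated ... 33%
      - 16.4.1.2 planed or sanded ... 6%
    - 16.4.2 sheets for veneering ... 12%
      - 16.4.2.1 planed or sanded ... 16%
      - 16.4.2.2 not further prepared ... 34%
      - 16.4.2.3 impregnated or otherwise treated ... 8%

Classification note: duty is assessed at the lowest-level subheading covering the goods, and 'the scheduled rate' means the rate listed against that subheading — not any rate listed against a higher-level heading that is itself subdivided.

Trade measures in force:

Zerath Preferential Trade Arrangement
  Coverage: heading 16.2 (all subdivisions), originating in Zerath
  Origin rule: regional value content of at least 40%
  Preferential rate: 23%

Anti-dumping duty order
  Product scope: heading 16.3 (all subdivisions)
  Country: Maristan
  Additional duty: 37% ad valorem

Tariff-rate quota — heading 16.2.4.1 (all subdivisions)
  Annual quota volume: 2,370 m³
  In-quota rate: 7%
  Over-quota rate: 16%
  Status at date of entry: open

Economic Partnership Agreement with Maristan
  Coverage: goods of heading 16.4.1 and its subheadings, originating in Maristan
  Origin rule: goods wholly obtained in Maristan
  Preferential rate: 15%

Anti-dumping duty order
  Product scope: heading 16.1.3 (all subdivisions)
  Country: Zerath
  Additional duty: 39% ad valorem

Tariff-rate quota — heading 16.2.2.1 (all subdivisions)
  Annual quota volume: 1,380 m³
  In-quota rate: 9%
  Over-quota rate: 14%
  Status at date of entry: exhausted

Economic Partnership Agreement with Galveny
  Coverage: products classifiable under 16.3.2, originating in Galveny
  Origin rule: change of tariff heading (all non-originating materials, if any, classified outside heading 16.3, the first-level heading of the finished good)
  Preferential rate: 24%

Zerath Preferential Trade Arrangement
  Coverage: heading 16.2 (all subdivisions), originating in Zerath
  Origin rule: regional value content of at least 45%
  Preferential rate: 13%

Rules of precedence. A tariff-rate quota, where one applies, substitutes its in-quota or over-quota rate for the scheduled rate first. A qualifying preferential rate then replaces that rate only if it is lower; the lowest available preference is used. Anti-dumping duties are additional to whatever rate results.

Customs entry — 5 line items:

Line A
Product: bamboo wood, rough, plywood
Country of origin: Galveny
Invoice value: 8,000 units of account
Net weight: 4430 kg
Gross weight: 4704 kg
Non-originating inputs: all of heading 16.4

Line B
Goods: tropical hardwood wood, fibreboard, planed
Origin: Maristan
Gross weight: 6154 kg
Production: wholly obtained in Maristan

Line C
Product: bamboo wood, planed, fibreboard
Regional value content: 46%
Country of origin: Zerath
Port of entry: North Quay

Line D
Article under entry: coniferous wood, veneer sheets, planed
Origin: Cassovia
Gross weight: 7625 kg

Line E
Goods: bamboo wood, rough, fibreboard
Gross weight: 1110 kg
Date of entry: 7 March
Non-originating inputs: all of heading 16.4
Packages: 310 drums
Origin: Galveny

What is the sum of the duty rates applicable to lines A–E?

Line A: bamboo → 16.3; plywood → 16.3.3; rough → 16.3.3.1. Scheduled 4%. Galveny agreement on 16.3.2: 16.3.3.1 not covered. → 4%.
Line B: tropical hardwood → 16.2; fibreboard → 16.2.1; planed → 16.2.1.2. Scheduled 11%. Maristan agreement on 16.4.1: 16.2.1.2 not covered. → 11%.
Line C: bamboo → 16.3; fibreboard → 16.3.2; planed → 16.3.2.2. Scheduled 11%. Zerath agreement on 16.2: 16.3.2.2 not covered; Zerath agreement on 16.2: 16.3.2.2 not covered. → 11%.
Line D: coniferous → 16.4; veneer sheets → 16.4.2; planed → 16.4.2.1. Scheduled 16%. No special measure applies. → 16%.
Line E: bamboo → 16.3; fibreboard → 16.3.2; rough → 16.3.2.1. Scheduled 34%. Galveny agreement on 16.3.2: CTH met → 24% available; preferential 24%. → 24%.
Sum: 4% + 11% + 11% + 16% + 24% = 66%.

66%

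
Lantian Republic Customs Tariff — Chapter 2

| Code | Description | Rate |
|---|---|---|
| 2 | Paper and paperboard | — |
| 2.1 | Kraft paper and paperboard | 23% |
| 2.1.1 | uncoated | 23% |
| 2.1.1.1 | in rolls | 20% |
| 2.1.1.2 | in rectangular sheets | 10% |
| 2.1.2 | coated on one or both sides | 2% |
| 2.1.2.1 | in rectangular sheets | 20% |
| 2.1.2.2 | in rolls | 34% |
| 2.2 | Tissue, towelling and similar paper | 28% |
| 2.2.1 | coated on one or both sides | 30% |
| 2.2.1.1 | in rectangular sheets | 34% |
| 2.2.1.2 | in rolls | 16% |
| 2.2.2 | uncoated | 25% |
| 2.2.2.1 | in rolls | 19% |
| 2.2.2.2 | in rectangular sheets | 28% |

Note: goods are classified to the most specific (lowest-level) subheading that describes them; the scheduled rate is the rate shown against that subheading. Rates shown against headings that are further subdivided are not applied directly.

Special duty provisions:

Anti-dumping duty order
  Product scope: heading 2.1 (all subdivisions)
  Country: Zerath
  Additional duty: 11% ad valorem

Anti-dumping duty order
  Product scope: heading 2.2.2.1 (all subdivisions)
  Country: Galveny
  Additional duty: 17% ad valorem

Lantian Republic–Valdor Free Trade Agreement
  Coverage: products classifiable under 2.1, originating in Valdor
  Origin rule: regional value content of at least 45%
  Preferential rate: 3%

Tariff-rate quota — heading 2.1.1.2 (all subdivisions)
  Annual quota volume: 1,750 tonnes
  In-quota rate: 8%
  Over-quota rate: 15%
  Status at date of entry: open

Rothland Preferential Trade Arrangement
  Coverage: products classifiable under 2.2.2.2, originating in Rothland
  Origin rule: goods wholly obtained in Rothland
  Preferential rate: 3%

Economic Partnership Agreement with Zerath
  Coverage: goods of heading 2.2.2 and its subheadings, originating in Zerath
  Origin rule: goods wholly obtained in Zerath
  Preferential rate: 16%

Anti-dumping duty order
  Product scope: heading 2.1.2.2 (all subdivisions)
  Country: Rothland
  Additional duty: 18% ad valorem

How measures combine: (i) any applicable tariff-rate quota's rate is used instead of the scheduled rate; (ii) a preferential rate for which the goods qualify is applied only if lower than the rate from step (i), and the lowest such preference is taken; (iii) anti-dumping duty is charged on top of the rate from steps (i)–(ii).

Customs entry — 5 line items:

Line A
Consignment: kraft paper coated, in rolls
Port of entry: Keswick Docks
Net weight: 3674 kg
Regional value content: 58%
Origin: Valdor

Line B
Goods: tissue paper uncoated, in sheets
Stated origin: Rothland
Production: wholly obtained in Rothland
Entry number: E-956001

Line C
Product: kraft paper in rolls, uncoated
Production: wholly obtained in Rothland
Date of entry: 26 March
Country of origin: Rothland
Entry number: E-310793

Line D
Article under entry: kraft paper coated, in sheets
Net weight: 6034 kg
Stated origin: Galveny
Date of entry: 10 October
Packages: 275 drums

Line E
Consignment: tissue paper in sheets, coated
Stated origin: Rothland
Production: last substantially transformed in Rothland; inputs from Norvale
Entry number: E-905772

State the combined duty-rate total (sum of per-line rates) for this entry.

Line A: kraft paper → 2.1; coated → 2.1.2; in rolls → 2.1.2.2. Scheduled 34%. Valdor agreement on 2.1: RVC ≥ 45% → 3% available; preferential 3%. → 3%.
Line B: tissue paper → 2.2; uncoated → 2.2.2; in sheets → 2.2.2.2. Scheduled 28%. Rothland agreement on 2.2.2.2: wholly obtained → 3% available; preferential 3%. → 3%.
Line C: kraft paper → 2.1; uncoated → 2.1.1; in rolls → 2.1.1.1. Scheduled 20%. Rothland agreement on 2.2.2.2: 2.1.1.1 not covered. → 20%.
Line D: kraft paper → 2.1; coated → 2.1.2; in sheets → 2.1.2.1. Scheduled 20%. No special measure applies. → 20%.
Line E: tissue paper → 2.2; coated → 2.2.1; in sheets → 2.2.1.1. Scheduled 34%. Rothland agreement on 2.2.2.2: 2.2.1.1 not covered. → 34%.
Sum: 3% + 3% + 20% + 20% + 34% = 80%.

80%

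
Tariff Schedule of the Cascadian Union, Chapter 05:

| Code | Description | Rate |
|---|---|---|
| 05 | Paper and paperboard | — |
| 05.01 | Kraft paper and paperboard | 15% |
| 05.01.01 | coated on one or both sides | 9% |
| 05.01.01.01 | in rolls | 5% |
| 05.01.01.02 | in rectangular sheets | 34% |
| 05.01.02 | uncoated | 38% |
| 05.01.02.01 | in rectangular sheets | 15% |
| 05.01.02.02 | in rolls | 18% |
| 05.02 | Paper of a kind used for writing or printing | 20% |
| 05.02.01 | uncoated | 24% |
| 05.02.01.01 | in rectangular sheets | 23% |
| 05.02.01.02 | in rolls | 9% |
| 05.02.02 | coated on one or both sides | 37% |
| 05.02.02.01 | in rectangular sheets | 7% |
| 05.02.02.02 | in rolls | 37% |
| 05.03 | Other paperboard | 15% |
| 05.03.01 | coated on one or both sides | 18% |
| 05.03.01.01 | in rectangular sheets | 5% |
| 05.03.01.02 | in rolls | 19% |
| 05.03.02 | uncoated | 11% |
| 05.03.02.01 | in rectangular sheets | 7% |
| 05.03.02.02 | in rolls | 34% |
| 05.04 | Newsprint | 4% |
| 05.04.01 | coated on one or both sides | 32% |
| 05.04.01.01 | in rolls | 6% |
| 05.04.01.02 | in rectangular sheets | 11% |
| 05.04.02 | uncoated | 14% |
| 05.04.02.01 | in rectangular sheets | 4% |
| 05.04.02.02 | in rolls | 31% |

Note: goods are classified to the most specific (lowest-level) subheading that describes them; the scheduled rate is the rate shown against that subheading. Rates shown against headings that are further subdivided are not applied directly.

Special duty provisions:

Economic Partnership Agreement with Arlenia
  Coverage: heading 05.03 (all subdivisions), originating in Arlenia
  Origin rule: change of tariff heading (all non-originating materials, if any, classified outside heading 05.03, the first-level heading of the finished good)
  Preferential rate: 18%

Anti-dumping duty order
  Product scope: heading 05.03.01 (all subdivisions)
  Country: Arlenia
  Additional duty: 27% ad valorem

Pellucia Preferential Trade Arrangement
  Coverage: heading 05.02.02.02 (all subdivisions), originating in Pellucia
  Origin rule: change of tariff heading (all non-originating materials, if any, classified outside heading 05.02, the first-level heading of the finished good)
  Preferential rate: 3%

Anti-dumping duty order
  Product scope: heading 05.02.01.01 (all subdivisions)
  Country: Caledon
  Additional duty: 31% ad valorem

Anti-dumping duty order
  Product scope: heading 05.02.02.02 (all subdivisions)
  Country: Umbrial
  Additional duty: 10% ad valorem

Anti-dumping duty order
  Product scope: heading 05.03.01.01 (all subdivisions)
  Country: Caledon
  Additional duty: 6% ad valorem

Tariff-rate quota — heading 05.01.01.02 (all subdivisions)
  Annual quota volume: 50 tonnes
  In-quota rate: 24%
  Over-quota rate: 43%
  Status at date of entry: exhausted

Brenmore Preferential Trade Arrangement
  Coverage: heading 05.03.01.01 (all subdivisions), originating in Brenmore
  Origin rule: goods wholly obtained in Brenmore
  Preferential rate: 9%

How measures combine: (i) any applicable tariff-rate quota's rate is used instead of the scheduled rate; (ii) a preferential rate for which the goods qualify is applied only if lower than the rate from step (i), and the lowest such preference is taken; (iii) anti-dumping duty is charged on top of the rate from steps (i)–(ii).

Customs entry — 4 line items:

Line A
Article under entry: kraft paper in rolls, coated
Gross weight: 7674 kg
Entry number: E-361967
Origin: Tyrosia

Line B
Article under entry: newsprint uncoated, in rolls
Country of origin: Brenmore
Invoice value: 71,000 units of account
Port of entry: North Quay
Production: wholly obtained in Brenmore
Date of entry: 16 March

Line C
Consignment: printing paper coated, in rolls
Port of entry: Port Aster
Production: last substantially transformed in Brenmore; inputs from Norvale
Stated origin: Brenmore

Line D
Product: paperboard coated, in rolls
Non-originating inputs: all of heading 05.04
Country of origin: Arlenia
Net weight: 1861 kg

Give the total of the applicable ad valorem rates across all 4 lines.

Line A: kraft paper → 05.01; coated → 05.01.01; in rolls → 05.01.01.01. Scheduled 5%. No special measure applies. → 5%.
Line B: newsprint → 05.04; uncoated → 05.04.02; in rolls → 05.04.02.02. Scheduled 31%. Brenmore agreement on 05.03.01.01: 05.04.02.02 not covered. → 31%.
Line C: printing paper → 05.02; coated → 05.02.02; in rolls → 05.02.02.02. Scheduled 37%. Brenmore agreement on 05.03.01.01: 05.02.02.02 not covered. → 37%.
Line D: paperboard → 05.03; coated → 05.03.01; in rolls → 05.03.01.02. Scheduled 19%. Arlenia agreement on 05.03: CTH met → 18% available; preferential 18%; anti-dumping (Arlenia, 05.03.01): +27%; total 18% + 27% = 45%. → 45%.
Sum: 5% + 31% + 37% + 45% = 118%.

118%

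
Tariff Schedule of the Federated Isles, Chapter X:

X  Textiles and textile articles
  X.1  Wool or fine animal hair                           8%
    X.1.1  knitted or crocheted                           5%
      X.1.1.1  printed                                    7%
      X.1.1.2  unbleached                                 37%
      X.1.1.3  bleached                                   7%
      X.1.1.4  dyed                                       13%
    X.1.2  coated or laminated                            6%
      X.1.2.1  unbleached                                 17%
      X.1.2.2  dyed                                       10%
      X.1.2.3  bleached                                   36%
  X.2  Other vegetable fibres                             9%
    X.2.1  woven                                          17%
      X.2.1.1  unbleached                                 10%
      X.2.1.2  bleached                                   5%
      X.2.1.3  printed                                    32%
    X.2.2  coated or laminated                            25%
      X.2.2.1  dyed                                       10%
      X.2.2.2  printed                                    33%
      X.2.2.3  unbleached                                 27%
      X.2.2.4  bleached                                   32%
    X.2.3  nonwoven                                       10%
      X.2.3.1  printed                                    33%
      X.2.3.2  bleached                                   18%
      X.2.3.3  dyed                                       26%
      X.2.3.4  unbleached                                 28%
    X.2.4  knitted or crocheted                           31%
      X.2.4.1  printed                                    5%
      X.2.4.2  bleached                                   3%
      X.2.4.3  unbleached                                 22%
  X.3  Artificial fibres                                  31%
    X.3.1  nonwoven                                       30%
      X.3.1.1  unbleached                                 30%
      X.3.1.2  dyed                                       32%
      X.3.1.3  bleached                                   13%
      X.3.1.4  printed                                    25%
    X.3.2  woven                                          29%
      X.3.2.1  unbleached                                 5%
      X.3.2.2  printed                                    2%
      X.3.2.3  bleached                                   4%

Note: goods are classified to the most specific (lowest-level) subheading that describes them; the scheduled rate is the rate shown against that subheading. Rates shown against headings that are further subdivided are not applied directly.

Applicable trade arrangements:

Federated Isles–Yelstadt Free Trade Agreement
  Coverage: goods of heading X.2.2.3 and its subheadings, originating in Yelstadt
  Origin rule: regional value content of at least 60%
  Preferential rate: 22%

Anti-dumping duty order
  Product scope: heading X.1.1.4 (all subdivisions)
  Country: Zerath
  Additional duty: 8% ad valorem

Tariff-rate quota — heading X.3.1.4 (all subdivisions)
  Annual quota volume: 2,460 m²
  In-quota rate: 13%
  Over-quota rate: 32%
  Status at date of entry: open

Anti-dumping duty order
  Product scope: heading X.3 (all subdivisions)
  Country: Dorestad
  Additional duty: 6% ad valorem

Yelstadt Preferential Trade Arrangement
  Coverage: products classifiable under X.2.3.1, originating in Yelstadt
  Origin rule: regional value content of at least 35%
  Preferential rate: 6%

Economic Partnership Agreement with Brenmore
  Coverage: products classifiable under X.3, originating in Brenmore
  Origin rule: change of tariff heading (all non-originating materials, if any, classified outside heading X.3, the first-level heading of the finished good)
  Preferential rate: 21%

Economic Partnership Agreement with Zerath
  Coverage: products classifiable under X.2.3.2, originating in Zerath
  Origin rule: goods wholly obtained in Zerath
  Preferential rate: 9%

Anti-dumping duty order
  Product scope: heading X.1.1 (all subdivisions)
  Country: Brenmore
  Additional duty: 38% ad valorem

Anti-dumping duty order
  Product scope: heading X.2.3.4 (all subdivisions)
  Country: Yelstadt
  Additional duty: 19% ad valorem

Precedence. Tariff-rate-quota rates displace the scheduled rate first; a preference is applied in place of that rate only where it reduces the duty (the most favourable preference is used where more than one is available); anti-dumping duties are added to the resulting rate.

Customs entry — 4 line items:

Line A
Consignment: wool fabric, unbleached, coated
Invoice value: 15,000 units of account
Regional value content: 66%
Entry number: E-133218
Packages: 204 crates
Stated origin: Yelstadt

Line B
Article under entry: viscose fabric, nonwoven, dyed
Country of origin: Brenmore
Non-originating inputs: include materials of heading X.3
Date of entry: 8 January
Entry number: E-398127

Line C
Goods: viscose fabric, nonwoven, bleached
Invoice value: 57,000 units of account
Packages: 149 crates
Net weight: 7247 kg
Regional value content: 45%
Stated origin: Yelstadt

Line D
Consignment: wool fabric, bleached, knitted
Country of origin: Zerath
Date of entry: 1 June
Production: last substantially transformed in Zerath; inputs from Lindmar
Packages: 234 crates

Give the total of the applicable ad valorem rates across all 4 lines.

69%

Line A: wool → X.1; coated → X.1.2; unbleached → X.1.2.1. Scheduled 17%. Yelstadt agreement on X.2.2.3: X.1.2.1 not covered; Yelstadt agreement on X.2.3.1: X.1.2.1 not covered. → 17%.
Line B: viscose → X.3; nonwoven → X.3.1; dyed → X.3.1.2. Scheduled 32%. Brenmore agreement on X.3: CTH not met. → 32%.
Line C: viscose → X.3; nonwoven → X.3.1; bleached → X.3.1.3. Scheduled 13%. Yelstadt agreement on X.2.2.3: X.3.1.3 not covered; Yelstadt agreement on X.2.3.1: X.3.1.3 not covered. → 13%.
Line D: wool → X.1; knitted → X.1.1; bleached → X.1.1.3. Scheduled 7%. Zerath agreement on X.2.3.2: X.1.1.3 not covered. → 7%.
Sum: 17% + 32% + 13% + 7% = 69%.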